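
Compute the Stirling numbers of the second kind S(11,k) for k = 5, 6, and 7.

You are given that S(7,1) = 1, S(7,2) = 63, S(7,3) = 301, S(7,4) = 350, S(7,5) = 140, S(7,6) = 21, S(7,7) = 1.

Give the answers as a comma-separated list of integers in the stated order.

row 8: T[8][2]=2·63+1=127  T[8][3]=3·301+63=966  T[8][4]=4·350+301=1701  T[8][5]=5·140+350=1050  T[8][6]=6·21+140=266  T[8][7]=7·1+21=28
row 9: T[9][3]=3·966+127=3025  T[9][4]=4·1701+966=7770  T[9][5]=5·1050+1701=6951  T[9][6]=6·266+1050=2646  T[9][7]=7·28+266=462
row 10: T[10][4]=4·7770+3025=34105  T[10][5]=5·6951+7770=42525  T[10][6]=6·2646+6951=22827  T[10][7]=7·462+2646=5880
row 11: T[11][5]=5·42525+34105=246730  T[11][6]=6·22827+42525=179487  T[11][7]=7·5880+22827=63987
Read S(11,5) = 246730, S(11,6) = 179487, S(11,7) = 63987.

246730, 179487, 63987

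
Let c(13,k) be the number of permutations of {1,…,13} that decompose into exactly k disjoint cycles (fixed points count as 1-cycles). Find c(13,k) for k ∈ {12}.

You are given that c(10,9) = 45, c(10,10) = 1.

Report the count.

i=11: T(11,10)=45+10·1=55 | T(11,11)=1+10·0=1
i=12: T(12,11)=55+11·1=66 | T(12,12)=1+11·0=1
i=13: T(13,12)=66+12·1=78
Read c(13,12) = 78.

78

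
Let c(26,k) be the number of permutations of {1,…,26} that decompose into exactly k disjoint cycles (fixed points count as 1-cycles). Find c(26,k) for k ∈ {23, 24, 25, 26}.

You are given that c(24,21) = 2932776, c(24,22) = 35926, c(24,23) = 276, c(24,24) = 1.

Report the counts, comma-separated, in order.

4858750, 50050, 325, 1

row 25: T[25][22]=24·35926+2932776=3795000  T[25][23]=24·276+35926=42550  T[25][24]=24·1+276=300  T[25][25]=24·0+1=1
row 26: T[26][23]=25·42550+3795000=4858750  T[26][24]=25·300+42550=50050  T[26][25]=25·1+300=325  T[26][26]=25·0+1=1
Read c(26,23) = 4858750, c(26,24) = 50050, c(26,25) = 325, c(26,26) = 1.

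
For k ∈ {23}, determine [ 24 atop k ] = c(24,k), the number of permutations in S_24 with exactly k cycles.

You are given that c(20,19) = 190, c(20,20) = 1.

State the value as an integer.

276

[21] T[21,20]:20*1+190=210 · T[21,21]:20*0+1=1
[22] T[22,21]:21*1+210=231 · T[22,22]:21*0+1=1
[23] T[23,22]:22*1+231=253 · T[23,23]:22*0+1=1
[24] T[24,23]:23*1+253=276
Read c(24,23) = 276.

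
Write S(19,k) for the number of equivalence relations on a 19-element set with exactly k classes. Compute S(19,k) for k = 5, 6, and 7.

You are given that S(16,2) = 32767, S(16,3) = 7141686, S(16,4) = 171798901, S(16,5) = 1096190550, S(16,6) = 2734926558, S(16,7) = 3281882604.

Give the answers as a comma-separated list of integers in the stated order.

[17] T[17,3]:3*7141686+32767=21457825 · T[17,4]:4*171798901+7141686=694337290 · T[17,5]:5*1096190550+171798901=5652751651 · T[17,6]:6*2734926558+1096190550=17505749898 · T[17,7]:7*3281882604+2734926558=25708104786
[18] T[18,4]:4*694337290+21457825=2798806985 · T[18,5]:5*5652751651+694337290=28958095545 · T[18,6]:6*17505749898+5652751651=110687251039 · T[18,7]:7*25708104786+17505749898=197462483400
[19] T[19,5]:5*28958095545+2798806985=147589284710 · T[19,6]:6*110687251039+28958095545=693081601779 · T[19,7]:7*197462483400+110687251039=1492924634839
Read S(19,5) = 147589284710, S(19,6) = 693081601779, S(19,7) = 1492924634839.

147589284710, 693081601779, 1492924634839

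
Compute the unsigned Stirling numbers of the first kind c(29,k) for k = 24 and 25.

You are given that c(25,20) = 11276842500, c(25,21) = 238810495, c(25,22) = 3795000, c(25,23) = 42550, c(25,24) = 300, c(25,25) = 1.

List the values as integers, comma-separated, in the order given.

55880640270, 843041745

row 26: T[26][21]=25·238810495+11276842500=17247104875  T[26][22]=25·3795000+238810495=333685495  T[26][23]=25·42550+3795000=4858750  T[26][24]=25·300+42550=50050  T[26][25]=25·1+300=325
row 27: T[27][22]=26·333685495+17247104875=25922927745  T[27][23]=26·4858750+333685495=460012995  T[27][24]=26·50050+4858750=6160050  T[27][25]=26·325+50050=58500
row 28: T[28][23]=27·460012995+25922927745=38343278610  T[28][24]=27·6160050+460012995=626334345  T[28][25]=27·58500+6160050=7739550
row 29: T[29][24]=28·626334345+38343278610=55880640270  T[29][25]=28·7739550+626334345=843041745
Read c(29,24) = 55880640270, c(29,25) = 843041745.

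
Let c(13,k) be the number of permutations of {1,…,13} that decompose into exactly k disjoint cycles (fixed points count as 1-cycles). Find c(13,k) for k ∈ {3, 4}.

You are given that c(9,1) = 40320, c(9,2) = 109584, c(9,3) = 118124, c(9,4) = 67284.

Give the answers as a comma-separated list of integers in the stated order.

[10] T[10,1]:9*40320+0=362880 · T[10,2]:9*109584+40320=1026576 · T[10,3]:9*118124+109584=1172700 · T[10,4]:9*67284+118124=723680
[11] T[11,1]:10*362880+0=3628800 · T[11,2]:10*1026576+362880=10628640 · T[11,3]:10*1172700+1026576=12753576 · T[11,4]:10*723680+1172700=8409500
[12] T[12,2]:11*10628640+3628800=120543840 · T[12,3]:11*12753576+10628640=150917976 · T[12,4]:11*8409500+12753576=105258076
[13] T[13,3]:12*150917976+120543840=1931559552 · T[13,4]:12*105258076+150917976=1414014888
Read c(13,3) = 1931559552, c(13,4) = 1414014888.

1931559552, 1414014888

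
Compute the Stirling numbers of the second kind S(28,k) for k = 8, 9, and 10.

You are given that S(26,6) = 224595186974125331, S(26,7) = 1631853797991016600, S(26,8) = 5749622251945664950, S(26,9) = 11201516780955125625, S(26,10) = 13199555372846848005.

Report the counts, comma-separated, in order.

[27] T[27,7]:7*1631853797991016600+224595186974125331=11647571772911241531 · T[27,8]:8*5749622251945664950+1631853797991016600=47628831813556336200 · T[27,9]:9*11201516780955125625+5749622251945664950=106563273280541795575 · T[27,10]:10*13199555372846848005+11201516780955125625=143197070509423605675
[28] T[28,8]:8*47628831813556336200+11647571772911241531=392678226281361931131 · T[28,9]:9*106563273280541795575+47628831813556336200=1006698291338432496375 · T[28,10]:10*143197070509423605675+106563273280541795575=1538533978374777852325
Read S(28,8) = 392678226281361931131, S(28,9) = 1006698291338432496375, S(28,10) = 1538533978374777852325.

392678226281361931131, 1006698291338432496375, 1538533978374777852325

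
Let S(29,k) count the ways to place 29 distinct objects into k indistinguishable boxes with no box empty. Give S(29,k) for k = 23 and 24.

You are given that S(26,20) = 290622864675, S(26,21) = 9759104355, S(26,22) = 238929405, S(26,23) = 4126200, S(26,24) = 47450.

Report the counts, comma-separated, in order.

[27] T[27,21]:21*9759104355+290622864675=495564056130 · T[27,22]:22*238929405+9759104355=15015551265 · T[27,23]:23*4126200+238929405=333832005 · T[27,24]:24*47450+4126200=5265000
[28] T[28,22]:22*15015551265+495564056130=825906183960 · T[28,23]:23*333832005+15015551265=22693687380 · T[28,24]:24*5265000+333832005=460192005
[29] T[29,23]:23*22693687380+825906183960=1347860993700 · T[29,24]:24*460192005+22693687380=33738295500
Read S(29,23) = 1347860993700, S(29,24) = 33738295500.

1347860993700, 33738295500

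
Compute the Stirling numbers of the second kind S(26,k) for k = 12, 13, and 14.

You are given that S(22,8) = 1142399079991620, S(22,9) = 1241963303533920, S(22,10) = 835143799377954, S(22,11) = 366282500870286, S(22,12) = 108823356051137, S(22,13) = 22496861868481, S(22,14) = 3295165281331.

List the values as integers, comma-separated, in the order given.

i=23: T(23,9)=1142399079991620+9·1241963303533920=12320068811796900 | T(23,10)=1241963303533920+10·835143799377954=9593401297313460 | T(23,11)=835143799377954+11·366282500870286=4864251308951100 | T(23,12)=366282500870286+12·108823356051137=1672162773483930 | T(23,13)=108823356051137+13·22496861868481=401282560341390 | T(23,14)=22496861868481+14·3295165281331=68629175807115
i=24: T(24,10)=12320068811796900+10·9593401297313460=108254081784931500 | T(24,11)=9593401297313460+11·4864251308951100=63100165695775560 | T(24,12)=4864251308951100+12·1672162773483930=24930204590758260 | T(24,13)=1672162773483930+13·401282560341390=6888836057922000 | T(24,14)=401282560341390+14·68629175807115=1362091021641000
i=25: T(25,11)=108254081784931500+11·63100165695775560=802355904438462660 | T(25,12)=63100165695775560+12·24930204590758260=362262620784874680 | T(25,13)=24930204590758260+13·6888836057922000=114485073343744260 | T(25,14)=6888836057922000+14·1362091021641000=25958110360896000
i=26: T(26,12)=802355904438462660+12·362262620784874680=5149507353856958820 | T(26,13)=362262620784874680+13·114485073343744260=1850568574253550060 | T(26,14)=114485073343744260+14·25958110360896000=477898618396288260
Read S(26,12) = 5149507353856958820, S(26,13) = 1850568574253550060, S(26,14) = 477898618396288260.

5149507353856958820, 1850568574253550060, 477898618396288260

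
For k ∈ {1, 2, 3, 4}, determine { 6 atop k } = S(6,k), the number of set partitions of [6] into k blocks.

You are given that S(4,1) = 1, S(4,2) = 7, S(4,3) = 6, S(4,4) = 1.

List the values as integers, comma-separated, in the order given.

1, 31, 90, 65

[5] T[5,1]:1*1+0=1 · T[5,2]:2*7+1=15 · T[5,3]:3*6+7=25 · T[5,4]:4*1+6=10
[6] T[6,1]:1*1+0=1 · T[6,2]:2*15+1=31 · T[6,3]:3*25+15=90 · T[6,4]:4*10+25=65
Read S(6,1) = 1, S(6,2) = 31, S(6,3) = 90, S(6,4) = 65.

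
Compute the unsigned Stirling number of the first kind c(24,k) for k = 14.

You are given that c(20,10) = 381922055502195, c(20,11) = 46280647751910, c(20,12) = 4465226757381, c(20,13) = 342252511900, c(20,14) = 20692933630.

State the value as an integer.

34701806448704206

i=21: T(21,11)=381922055502195+20·46280647751910=1307535010540395 | T(21,12)=46280647751910+20·4465226757381=135585182899530 | T(21,13)=4465226757381+20·342252511900=11310276995381 | T(21,14)=342252511900+20·20692933630=756111184500
i=22: T(22,12)=1307535010540395+21·135585182899530=4154823851430525 | T(22,13)=135585182899530+21·11310276995381=373100999802531 | T(22,14)=11310276995381+21·756111184500=27188611869881
i=23: T(23,13)=4154823851430525+22·373100999802531=12363045847086207 | T(23,14)=373100999802531+22·27188611869881=971250460939913
i=24: T(24,14)=12363045847086207+23·971250460939913=34701806448704206
Read c(24,14) = 34701806448704206.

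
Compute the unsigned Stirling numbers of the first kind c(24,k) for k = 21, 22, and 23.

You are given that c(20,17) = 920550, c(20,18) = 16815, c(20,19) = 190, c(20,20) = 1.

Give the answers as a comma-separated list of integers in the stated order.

2932776, 35926, 276

row 21: T[21][18]=20·16815+920550=1256850  T[21][19]=20·190+16815=20615  T[21][20]=20·1+190=210  T[21][21]=20·0+1=1
row 22: T[22][19]=21·20615+1256850=1689765  T[22][20]=21·210+20615=25025  T[22][21]=21·1+210=231  T[22][22]=21·0+1=1
row 23: T[23][20]=22·25025+1689765=2240315  T[23][21]=22·231+25025=30107  T[23][22]=22·1+231=253  T[23][23]=22·0+1=1
row 24: T[24][21]=23·30107+2240315=2932776  T[24][22]=23·253+30107=35926  T[24][23]=23·1+253=276
Read c(24,21) = 2932776, c(24,22) = 35926, c(24,23) = 276.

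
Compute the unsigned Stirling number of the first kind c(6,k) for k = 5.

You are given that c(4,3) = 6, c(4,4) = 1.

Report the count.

15

row 5: T[5][4]=4·1+6=10  T[5][5]=4·0+1=1
row 6: T[6][5]=5·1+10=15
Read c(6,5) = 15.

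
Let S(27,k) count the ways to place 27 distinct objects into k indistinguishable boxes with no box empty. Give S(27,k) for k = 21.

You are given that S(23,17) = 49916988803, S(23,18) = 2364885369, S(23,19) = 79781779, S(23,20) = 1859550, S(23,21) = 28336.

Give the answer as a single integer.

@24  (24,18):2364885369·18+49916988803→92484925445, (24,19):79781779·19+2364885369→3880739170, (24,20):1859550·20+79781779→116972779, (24,21):28336·21+1859550→2454606
@25  (25,19):3880739170·19+92484925445→166218969675, (25,20):116972779·20+3880739170→6220194750, (25,21):2454606·21+116972779→168519505
@26  (26,20):6220194750·20+166218969675→290622864675, (26,21):168519505·21+6220194750→9759104355
@27  (27,21):9759104355·21+290622864675→495564056130
Read S(27,21) = 495564056130.

495564056130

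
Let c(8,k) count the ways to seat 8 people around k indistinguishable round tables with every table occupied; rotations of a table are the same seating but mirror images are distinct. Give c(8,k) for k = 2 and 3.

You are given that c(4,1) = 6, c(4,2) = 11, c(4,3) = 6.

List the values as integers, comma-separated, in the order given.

i=5: T(5,1)=0+4·6=24 | T(5,2)=6+4·11=50 | T(5,3)=11+4·6=35
i=6: T(6,1)=0+5·24=120 | T(6,2)=24+5·50=274 | T(6,3)=50+5·35=225
i=7: T(7,1)=0+6·120=720 | T(7,2)=120+6·274=1764 | T(7,3)=274+6·225=1624
i=8: T(8,2)=720+7·1764=13068 | T(8,3)=1764+7·1624=13132
Read c(8,2) = 13068, c(8,3) = 13132.

13068, 13132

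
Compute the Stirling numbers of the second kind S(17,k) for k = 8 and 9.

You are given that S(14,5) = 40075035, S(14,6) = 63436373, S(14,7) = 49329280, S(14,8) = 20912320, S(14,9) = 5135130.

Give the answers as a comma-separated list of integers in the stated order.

@15  (15,6):63436373·6+40075035→420693273, (15,7):49329280·7+63436373→408741333, (15,8):20912320·8+49329280→216627840, (15,9):5135130·9+20912320→67128490
@16  (16,7):408741333·7+420693273→3281882604, (16,8):216627840·8+408741333→2141764053, (16,9):67128490·9+216627840→820784250
@17  (17,8):2141764053·8+3281882604→20415995028, (17,9):820784250·9+2141764053→9528822303
Read S(17,8) = 20415995028, S(17,9) = 9528822303.

20415995028, 9528822303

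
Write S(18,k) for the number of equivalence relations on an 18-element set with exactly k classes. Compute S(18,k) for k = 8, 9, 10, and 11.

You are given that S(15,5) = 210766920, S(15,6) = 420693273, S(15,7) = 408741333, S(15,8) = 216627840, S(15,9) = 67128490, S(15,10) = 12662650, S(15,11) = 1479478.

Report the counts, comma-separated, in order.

189036065010, 106175395755, 37112163803, 8391004908

[16] T[16,6]:6*420693273+210766920=2734926558 · T[16,7]:7*408741333+420693273=3281882604 · T[16,8]:8*216627840+408741333=2141764053 · T[16,9]:9*67128490+216627840=820784250 · T[16,10]:10*12662650+67128490=193754990 · T[16,11]:11*1479478+12662650=28936908
[17] T[17,7]:7*3281882604+2734926558=25708104786 · T[17,8]:8*2141764053+3281882604=20415995028 · T[17,9]:9*820784250+2141764053=9528822303 · T[17,10]:10*193754990+820784250=2758334150 · T[17,11]:11*28936908+193754990=512060978
[18] T[18,8]:8*20415995028+25708104786=189036065010 · T[18,9]:9*9528822303+20415995028=106175395755 · T[18,10]:10*2758334150+9528822303=37112163803 · T[18,11]:11*512060978+2758334150=8391004908
Read S(18,8) = 189036065010, S(18,9) = 106175395755, S(18,10) = 37112163803, S(18,11) = 8391004908.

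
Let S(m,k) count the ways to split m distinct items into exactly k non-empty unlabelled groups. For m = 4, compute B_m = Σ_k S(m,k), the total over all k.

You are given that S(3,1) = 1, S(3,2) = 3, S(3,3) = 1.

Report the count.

r4: T_4,1=1×1+0=1; T_4,2=2×3+1=7; T_4,3=3×1+3=6; T_4,4=4×0+1=1
B_4 = ΣS(4,k) = 1+7+6+1 = 15

15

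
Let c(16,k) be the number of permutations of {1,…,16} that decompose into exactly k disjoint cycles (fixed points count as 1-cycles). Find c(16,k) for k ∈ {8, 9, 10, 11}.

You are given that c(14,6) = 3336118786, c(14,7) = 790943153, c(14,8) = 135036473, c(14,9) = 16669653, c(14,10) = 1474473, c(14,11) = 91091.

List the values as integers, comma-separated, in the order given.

54631129553, 8207628000, 928095740, 78558480

i=15: T(15,7)=3336118786+14·790943153=14409322928 | T(15,8)=790943153+14·135036473=2681453775 | T(15,9)=135036473+14·16669653=368411615 | T(15,10)=16669653+14·1474473=37312275 | T(15,11)=1474473+14·91091=2749747
i=16: T(16,8)=14409322928+15·2681453775=54631129553 | T(16,9)=2681453775+15·368411615=8207628000 | T(16,10)=368411615+15·37312275=928095740 | T(16,11)=37312275+15·2749747=78558480
Read c(16,8) = 54631129553, c(16,9) = 8207628000, c(16,10) = 928095740, c(16,11) = 78558480.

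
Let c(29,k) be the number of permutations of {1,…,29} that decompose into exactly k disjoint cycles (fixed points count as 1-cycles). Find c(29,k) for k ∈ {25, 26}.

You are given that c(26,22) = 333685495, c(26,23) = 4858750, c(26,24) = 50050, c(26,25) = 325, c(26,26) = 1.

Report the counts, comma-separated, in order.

843041745, 9642906

i=27: T(27,23)=333685495+26·4858750=460012995 | T(27,24)=4858750+26·50050=6160050 | T(27,25)=50050+26·325=58500 | T(27,26)=325+26·1=351
i=28: T(28,24)=460012995+27·6160050=626334345 | T(28,25)=6160050+27·58500=7739550 | T(28,26)=58500+27·351=67977
i=29: T(29,25)=626334345+28·7739550=843041745 | T(29,26)=7739550+28·67977=9642906
Read c(29,25) = 843041745, c(29,26) = 9642906.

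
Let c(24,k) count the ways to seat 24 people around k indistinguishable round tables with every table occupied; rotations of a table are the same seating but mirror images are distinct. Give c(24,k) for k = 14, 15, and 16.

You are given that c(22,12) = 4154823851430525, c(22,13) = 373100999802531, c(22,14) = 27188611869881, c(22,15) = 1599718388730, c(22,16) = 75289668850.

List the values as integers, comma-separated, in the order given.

row 23: T[23][13]=22·373100999802531+4154823851430525=12363045847086207  T[23][14]=22·27188611869881+373100999802531=971250460939913  T[23][15]=22·1599718388730+27188611869881=62382416421941  T[23][16]=22·75289668850+1599718388730=3256091103430
row 24: T[24][14]=23·971250460939913+12363045847086207=34701806448704206  T[24][15]=23·62382416421941+971250460939913=2406046038644556  T[24][16]=23·3256091103430+62382416421941=137272511800831
Read c(24,14) = 34701806448704206, c(24,15) = 2406046038644556, c(24,16) = 137272511800831.

34701806448704206, 2406046038644556, 137272511800831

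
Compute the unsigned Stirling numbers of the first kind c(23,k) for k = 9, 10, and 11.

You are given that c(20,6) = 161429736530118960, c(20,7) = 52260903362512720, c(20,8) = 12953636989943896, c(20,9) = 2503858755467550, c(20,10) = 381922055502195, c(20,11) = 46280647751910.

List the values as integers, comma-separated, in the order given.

43714229649594412832, 7707401101297361068, 1103230881185949736

[21] T[21,7]:20*52260903362512720+161429736530118960=1206647803780373360 · T[21,8]:20*12953636989943896+52260903362512720=311333643161390640 · T[21,9]:20*2503858755467550+12953636989943896=63030812099294896 · T[21,10]:20*381922055502195+2503858755467550=10142299865511450 · T[21,11]:20*46280647751910+381922055502195=1307535010540395
[22] T[22,8]:21*311333643161390640+1206647803780373360=7744654310169576800 · T[22,9]:21*63030812099294896+311333643161390640=1634980697246583456 · T[22,10]:21*10142299865511450+63030812099294896=276019109275035346 · T[22,11]:21*1307535010540395+10142299865511450=37600535086859745
[23] T[23,9]:22*1634980697246583456+7744654310169576800=43714229649594412832 · T[23,10]:22*276019109275035346+1634980697246583456=7707401101297361068 · T[23,11]:22*37600535086859745+276019109275035346=1103230881185949736
Read c(23,9) = 43714229649594412832, c(23,10) = 7707401101297361068, c(23,11) = 1103230881185949736.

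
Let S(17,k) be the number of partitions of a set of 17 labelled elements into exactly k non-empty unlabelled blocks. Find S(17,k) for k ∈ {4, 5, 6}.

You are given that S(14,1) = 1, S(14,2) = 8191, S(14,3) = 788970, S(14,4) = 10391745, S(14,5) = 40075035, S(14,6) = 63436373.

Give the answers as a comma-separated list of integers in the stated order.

[15] T[15,2]:2*8191+1=16383 · T[15,3]:3*788970+8191=2375101 · T[15,4]:4*10391745+788970=42355950 · T[15,5]:5*40075035+10391745=210766920 · T[15,6]:6*63436373+40075035=420693273
[16] T[16,3]:3*2375101+16383=7141686 · T[16,4]:4*42355950+2375101=171798901 · T[16,5]:5*210766920+42355950=1096190550 · T[16,6]:6*420693273+210766920=2734926558
[17] T[17,4]:4*171798901+7141686=694337290 · T[17,5]:5*1096190550+171798901=5652751651 · T[17,6]:6*2734926558+1096190550=17505749898
Read S(17,4) = 694337290, S(17,5) = 5652751651, S(17,6) = 17505749898.

694337290, 5652751651, 17505749898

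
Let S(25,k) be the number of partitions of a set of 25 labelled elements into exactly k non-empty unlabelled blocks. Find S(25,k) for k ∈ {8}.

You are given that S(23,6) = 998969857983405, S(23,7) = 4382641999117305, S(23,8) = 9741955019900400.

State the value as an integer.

690223721118368580

@24  (24,7):4382641999117305·7+998969857983405→31677463851804540, (24,8):9741955019900400·8+4382641999117305→82318282158320505
@25  (25,8):82318282158320505·8+31677463851804540→690223721118368580
Read S(25,8) = 690223721118368580.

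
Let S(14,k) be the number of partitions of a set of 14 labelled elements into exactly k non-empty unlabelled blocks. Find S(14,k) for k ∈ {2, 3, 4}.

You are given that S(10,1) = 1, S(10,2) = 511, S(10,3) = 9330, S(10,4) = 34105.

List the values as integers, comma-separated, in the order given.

r11: T_11,1=1×1+0=1; T_11,2=2×511+1=1023; T_11,3=3×9330+511=28501; T_11,4=4×34105+9330=145750
r12: T_12,1=1×1+0=1; T_12,2=2×1023+1=2047; T_12,3=3×28501+1023=86526; T_12,4=4×145750+28501=611501
r13: T_13,1=1×1+0=1; T_13,2=2×2047+1=4095; T_13,3=3×86526+2047=261625; T_13,4=4×611501+86526=2532530
r14: T_14,2=2×4095+1=8191; T_14,3=3×261625+4095=788970; T_14,4=4×2532530+261625=10391745
Read S(14,2) = 8191, S(14,3) = 788970, S(14,4) = 10391745.

8191, 788970, 10391745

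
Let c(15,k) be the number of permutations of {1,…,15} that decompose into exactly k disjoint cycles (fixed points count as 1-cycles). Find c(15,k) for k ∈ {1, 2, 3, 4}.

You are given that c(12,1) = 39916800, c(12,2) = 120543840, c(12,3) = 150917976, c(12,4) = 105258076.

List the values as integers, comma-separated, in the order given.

87178291200, 283465647360, 392156797824, 310989260400

row 13: T[13][1]=12·39916800+0=479001600  T[13][2]=12·120543840+39916800=1486442880  T[13][3]=12·150917976+120543840=1931559552  T[13][4]=12·105258076+150917976=1414014888
row 14: T[14][1]=13·479001600+0=6227020800  T[14][2]=13·1486442880+479001600=19802759040  T[14][3]=13·1931559552+1486442880=26596717056  T[14][4]=13·1414014888+1931559552=20313753096
row 15: T[15][1]=14·6227020800+0=87178291200  T[15][2]=14·19802759040+6227020800=283465647360  T[15][3]=14·26596717056+19802759040=392156797824  T[15][4]=14·20313753096+26596717056=310989260400
Read c(15,1) = 87178291200, c(15,2) = 283465647360, c(15,3) = 392156797824, c(15,4) = 310989260400.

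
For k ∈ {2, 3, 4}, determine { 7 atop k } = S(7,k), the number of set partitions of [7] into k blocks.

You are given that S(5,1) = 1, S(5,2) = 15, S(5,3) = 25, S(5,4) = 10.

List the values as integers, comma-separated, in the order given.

63, 301, 350

@6  (6,1):1·1+0→1, (6,2):15·2+1→31, (6,3):25·3+15→90, (6,4):10·4+25→65
@7  (7,2):31·2+1→63, (7,3):90·3+31→301, (7,4):65·4+90→350
Read S(7,2) = 63, S(7,3) = 301, S(7,4) = 350.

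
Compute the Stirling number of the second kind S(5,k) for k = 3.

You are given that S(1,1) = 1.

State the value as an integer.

[2] T[2,1]:1*1+0=1 · T[2,2]:2*0+1=1
[3] T[3,1]:1*1+0=1 · T[3,2]:2*1+1=3 · T[3,3]:3*0+1=1
[4] T[4,2]:2*3+1=7 · T[4,3]:3*1+3=6
[5] T[5,3]:3*6+7=25
Read S(5,3) = 25.

25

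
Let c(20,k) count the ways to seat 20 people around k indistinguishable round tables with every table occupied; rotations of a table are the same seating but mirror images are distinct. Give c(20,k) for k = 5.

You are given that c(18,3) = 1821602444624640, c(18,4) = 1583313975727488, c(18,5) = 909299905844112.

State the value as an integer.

371384787345228000

i=19: T(19,4)=1821602444624640+18·1583313975727488=30321254007719424 | T(19,5)=1583313975727488+18·909299905844112=17950712280921504
i=20: T(20,5)=30321254007719424+19·17950712280921504=371384787345228000
Read c(20,5) = 371384787345228000.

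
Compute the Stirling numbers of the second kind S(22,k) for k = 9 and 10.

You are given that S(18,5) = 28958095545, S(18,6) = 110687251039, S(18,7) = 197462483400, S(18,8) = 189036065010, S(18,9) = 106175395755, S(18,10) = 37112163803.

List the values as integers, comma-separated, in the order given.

[19] T[19,6]:6*110687251039+28958095545=693081601779 · T[19,7]:7*197462483400+110687251039=1492924634839 · T[19,8]:8*189036065010+197462483400=1709751003480 · T[19,9]:9*106175395755+189036065010=1144614626805 · T[19,10]:10*37112163803+106175395755=477297033785
[20] T[20,7]:7*1492924634839+693081601779=11143554045652 · T[20,8]:8*1709751003480+1492924634839=15170932662679 · T[20,9]:9*1144614626805+1709751003480=12011282644725 · T[20,10]:10*477297033785+1144614626805=5917584964655
[21] T[21,8]:8*15170932662679+11143554045652=132511015347084 · T[21,9]:9*12011282644725+15170932662679=123272476465204 · T[21,10]:10*5917584964655+12011282644725=71187132291275
[22] T[22,9]:9*123272476465204+132511015347084=1241963303533920 · T[22,10]:10*71187132291275+123272476465204=835143799377954
Read S(22,9) = 1241963303533920, S(22,10) = 835143799377954.

1241963303533920, 835143799377954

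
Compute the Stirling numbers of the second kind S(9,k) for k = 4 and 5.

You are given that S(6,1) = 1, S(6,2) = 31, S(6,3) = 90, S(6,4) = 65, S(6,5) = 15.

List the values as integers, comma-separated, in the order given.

@7  (7,2):31·2+1→63, (7,3):90·3+31→301, (7,4):65·4+90→350, (7,5):15·5+65→140
@8  (8,3):301·3+63→966, (8,4):350·4+301→1701, (8,5):140·5+350→1050
@9  (9,4):1701·4+966→7770, (9,5):1050·5+1701→6951
Read S(9,4) = 7770, S(9,5) = 6951.

7770, 6951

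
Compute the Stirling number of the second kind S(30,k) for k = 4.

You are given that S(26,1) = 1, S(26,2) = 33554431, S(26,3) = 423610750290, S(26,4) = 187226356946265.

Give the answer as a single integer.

i=27: T(27,1)=0+1·1=1 | T(27,2)=1+2·33554431=67108863 | T(27,3)=33554431+3·423610750290=1270865805301 | T(27,4)=423610750290+4·187226356946265=749329038535350
i=28: T(28,2)=1+2·67108863=134217727 | T(28,3)=67108863+3·1270865805301=3812664524766 | T(28,4)=1270865805301+4·749329038535350=2998587019946701
i=29: T(29,3)=134217727+3·3812664524766=11438127792025 | T(29,4)=3812664524766+4·2998587019946701=11998160744311570
i=30: T(30,4)=11438127792025+4·11998160744311570=48004081105038305
Read S(30,4) = 48004081105038305.

48004081105038305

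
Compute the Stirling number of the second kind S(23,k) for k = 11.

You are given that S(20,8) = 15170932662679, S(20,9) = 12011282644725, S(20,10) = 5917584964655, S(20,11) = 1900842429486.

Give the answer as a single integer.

4864251308951100

r21: T_21,9=9×12011282644725+15170932662679=123272476465204; T_21,10=10×5917584964655+12011282644725=71187132291275; T_21,11=11×1900842429486+5917584964655=26826851689001
r22: T_22,10=10×71187132291275+123272476465204=835143799377954; T_22,11=11×26826851689001+71187132291275=366282500870286
r23: T_23,11=11×366282500870286+835143799377954=4864251308951100
Read S(23,11) = 4864251308951100.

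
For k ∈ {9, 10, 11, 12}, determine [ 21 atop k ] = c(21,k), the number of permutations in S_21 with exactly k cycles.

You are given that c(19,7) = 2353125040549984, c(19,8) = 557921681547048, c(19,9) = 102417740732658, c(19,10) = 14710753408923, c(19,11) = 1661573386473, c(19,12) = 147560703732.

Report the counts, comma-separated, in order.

63030812099294896, 10142299865511450, 1307535010540395, 135585182899530

@20  (20,8):557921681547048·19+2353125040549984→12953636989943896, (20,9):102417740732658·19+557921681547048→2503858755467550, (20,10):14710753408923·19+102417740732658→381922055502195, (20,11):1661573386473·19+14710753408923→46280647751910, (20,12):147560703732·19+1661573386473→4465226757381
@21  (21,9):2503858755467550·20+12953636989943896→63030812099294896, (21,10):381922055502195·20+2503858755467550→10142299865511450, (21,11):46280647751910·20+381922055502195→1307535010540395, (21,12):4465226757381·20+46280647751910→135585182899530
Read c(21,9) = 63030812099294896, c(21,10) = 10142299865511450, c(21,11) = 1307535010540395, c(21,12) = 135585182899530.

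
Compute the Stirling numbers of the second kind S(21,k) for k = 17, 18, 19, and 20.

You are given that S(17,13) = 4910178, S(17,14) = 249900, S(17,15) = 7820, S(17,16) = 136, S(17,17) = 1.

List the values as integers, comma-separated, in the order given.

@18  (18,14):249900·14+4910178→8408778, (18,15):7820·15+249900→367200, (18,16):136·16+7820→9996, (18,17):1·17+136→153, (18,18):0·18+1→1
@19  (19,15):367200·15+8408778→13916778, (19,16):9996·16+367200→527136, (19,17):153·17+9996→12597, (19,18):1·18+153→171, (19,19):0·19+1→1
@20  (20,16):527136·16+13916778→22350954, (20,17):12597·17+527136→741285, (20,18):171·18+12597→15675, (20,19):1·19+171→190, (20,20):0·20+1→1
@21  (21,17):741285·17+22350954→34952799, (21,18):15675·18+741285→1023435, (21,19):190·19+15675→19285, (21,20):1·20+190→210
Read S(21,17) = 34952799, S(21,18) = 1023435, S(21,19) = 19285, S(21,20) = 210.

34952799, 1023435, 19285, 210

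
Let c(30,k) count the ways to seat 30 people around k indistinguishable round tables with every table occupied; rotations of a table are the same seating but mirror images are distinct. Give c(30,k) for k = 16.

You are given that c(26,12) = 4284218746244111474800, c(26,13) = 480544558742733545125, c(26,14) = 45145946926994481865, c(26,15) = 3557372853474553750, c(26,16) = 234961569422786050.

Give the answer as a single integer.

row 27: T[27][13]=26·480544558742733545125+4284218746244111474800=16778377273555183648050  T[27][14]=26·45145946926994481865+480544558742733545125=1654339178844590073615  T[27][15]=26·3557372853474553750+45145946926994481865=137637641117332879365  T[27][16]=26·234961569422786050+3557372853474553750=9666373658466991050
row 28: T[28][14]=27·1654339178844590073615+16778377273555183648050=61445535102359115635655  T[28][15]=27·137637641117332879365+1654339178844590073615=5370555489012577816470  T[28][16]=27·9666373658466991050+137637641117332879365=398629729895941637715
row 29: T[29][15]=28·5370555489012577816470+61445535102359115635655=211821088794711294496815  T[29][16]=28·398629729895941637715+5370555489012577816470=16532187926098943672490
row 30: T[30][16]=29·16532187926098943672490+211821088794711294496815=691254538651580660999025
Read c(30,16) = 691254538651580660999025.

691254538651580660999025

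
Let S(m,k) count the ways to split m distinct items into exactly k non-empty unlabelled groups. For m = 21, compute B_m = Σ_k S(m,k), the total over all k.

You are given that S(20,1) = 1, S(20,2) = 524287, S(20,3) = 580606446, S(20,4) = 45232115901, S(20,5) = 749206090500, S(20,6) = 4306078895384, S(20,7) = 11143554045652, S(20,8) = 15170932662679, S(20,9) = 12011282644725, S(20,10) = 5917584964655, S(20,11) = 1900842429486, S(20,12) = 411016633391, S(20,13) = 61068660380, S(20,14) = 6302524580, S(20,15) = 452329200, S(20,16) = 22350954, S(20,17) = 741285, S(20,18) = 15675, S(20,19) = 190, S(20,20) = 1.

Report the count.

r21: T_21,1=1×1+0=1; T_21,2=2×524287+1=1048575; T_21,3=3×580606446+524287=1742343625; T_21,4=4×45232115901+580606446=181509070050; T_21,5=5×749206090500+45232115901=3791262568401; T_21,6=6×4306078895384+749206090500=26585679462804; T_21,7=7×11143554045652+4306078895384=82310957214948; T_21,8=8×15170932662679+11143554045652=132511015347084; T_21,9=9×12011282644725+15170932662679=123272476465204; T_21,10=10×5917584964655+12011282644725=71187132291275; T_21,11=11×1900842429486+5917584964655=26826851689001; T_21,12=12×411016633391+1900842429486=6833042030178; T_21,13=13×61068660380+411016633391=1204909218331; T_21,14=14×6302524580+61068660380=149304004500; T_21,15=15×452329200+6302524580=13087462580; T_21,16=16×22350954+452329200=809944464; T_21,17=17×741285+22350954=34952799; T_21,18=18×15675+741285=1023435; T_21,19=19×190+15675=19285; T_21,20=20×1+190=210; T_21,21=21×0+1=1
B_21 = ΣS(21,k) = 1+1048575+1742343625+181509070050+3791262568401+26585679462804+82310957214948+132511015347084+123272476465204+71187132291275+26826851689001+6833042030178+1204909218331+149304004500+13087462580+809944464+34952799+1023435+19285+210+1 = 474869816156751

474869816156751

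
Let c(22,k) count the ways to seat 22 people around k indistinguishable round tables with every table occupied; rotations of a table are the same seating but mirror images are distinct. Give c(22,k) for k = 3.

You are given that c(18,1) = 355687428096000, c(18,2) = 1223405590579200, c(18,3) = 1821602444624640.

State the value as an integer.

i=19: T(19,1)=0+18·355687428096000=6402373705728000 | T(19,2)=355687428096000+18·1223405590579200=22376988058521600 | T(19,3)=1223405590579200+18·1821602444624640=34012249593822720
i=20: T(20,1)=0+19·6402373705728000=121645100408832000 | T(20,2)=6402373705728000+19·22376988058521600=431565146817638400 | T(20,3)=22376988058521600+19·34012249593822720=668609730341153280
i=21: T(21,2)=121645100408832000+20·431565146817638400=8752948036761600000 | T(21,3)=431565146817638400+20·668609730341153280=13803759753640704000
i=22: T(22,3)=8752948036761600000+21·13803759753640704000=298631902863216384000
Read c(22,3) = 298631902863216384000.

298631902863216384000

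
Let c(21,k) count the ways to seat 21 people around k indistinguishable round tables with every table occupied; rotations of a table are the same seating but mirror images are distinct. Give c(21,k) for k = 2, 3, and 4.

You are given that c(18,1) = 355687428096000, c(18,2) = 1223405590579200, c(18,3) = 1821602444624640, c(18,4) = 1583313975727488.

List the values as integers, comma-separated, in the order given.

[19] T[19,1]:18*355687428096000+0=6402373705728000 · T[19,2]:18*1223405590579200+355687428096000=22376988058521600 · T[19,3]:18*1821602444624640+1223405590579200=34012249593822720 · T[19,4]:18*1583313975727488+1821602444624640=30321254007719424
[20] T[20,1]:19*6402373705728000+0=121645100408832000 · T[20,2]:19*22376988058521600+6402373705728000=431565146817638400 · T[20,3]:19*34012249593822720+22376988058521600=668609730341153280 · T[20,4]:19*30321254007719424+34012249593822720=610116075740491776
[21] T[21,2]:20*431565146817638400+121645100408832000=8752948036761600000 · T[21,3]:20*668609730341153280+431565146817638400=13803759753640704000 · T[21,4]:20*610116075740491776+668609730341153280=12870931245150988800
Read c(21,2) = 8752948036761600000, c(21,3) = 13803759753640704000, c(21,4) = 12870931245150988800.

8752948036761600000, 13803759753640704000, 12870931245150988800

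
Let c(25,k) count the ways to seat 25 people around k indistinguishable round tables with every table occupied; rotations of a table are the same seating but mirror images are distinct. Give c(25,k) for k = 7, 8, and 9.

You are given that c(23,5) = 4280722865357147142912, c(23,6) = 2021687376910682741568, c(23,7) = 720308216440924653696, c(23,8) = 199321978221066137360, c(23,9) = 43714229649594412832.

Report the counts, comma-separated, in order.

[24] T[24,6]:23*2021687376910682741568+4280722865357147142912=50779532534302850198976 · T[24,7]:23*720308216440924653696+2021687376910682741568=18588776355051949776576 · T[24,8]:23*199321978221066137360+720308216440924653696=5304713715525445812976 · T[24,9]:23*43714229649594412832+199321978221066137360=1204749260161737632496
[25] T[25,7]:24*18588776355051949776576+50779532534302850198976=496910165055549644836800 · T[25,8]:24*5304713715525445812976+18588776355051949776576=145901905527662649288000 · T[25,9]:24*1204749260161737632496+5304713715525445812976=34218695959407148992880
Read c(25,7) = 496910165055549644836800, c(25,8) = 145901905527662649288000, c(25,9) = 34218695959407148992880.

496910165055549644836800, 145901905527662649288000, 34218695959407148992880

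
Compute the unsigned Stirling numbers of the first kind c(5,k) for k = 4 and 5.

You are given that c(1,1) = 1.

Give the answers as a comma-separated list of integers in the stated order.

[2] T[2,1]:1*1+0=1 · T[2,2]:1*0+1=1
[3] T[3,2]:2*1+1=3 · T[3,3]:2*0+1=1
[4] T[4,3]:3*1+3=6 · T[4,4]:3*0+1=1
[5] T[5,4]:4*1+6=10 · T[5,5]:4*0+1=1
Read c(5,4) = 10, c(5,5) = 1.

10, 1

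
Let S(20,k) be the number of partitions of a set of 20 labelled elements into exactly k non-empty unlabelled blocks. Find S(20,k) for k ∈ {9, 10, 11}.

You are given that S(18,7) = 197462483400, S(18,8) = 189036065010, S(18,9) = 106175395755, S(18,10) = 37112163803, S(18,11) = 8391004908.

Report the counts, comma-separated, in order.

12011282644725, 5917584964655, 1900842429486

i=19: T(19,8)=197462483400+8·189036065010=1709751003480 | T(19,9)=189036065010+9·106175395755=1144614626805 | T(19,10)=106175395755+10·37112163803=477297033785 | T(19,11)=37112163803+11·8391004908=129413217791
i=20: T(20,9)=1709751003480+9·1144614626805=12011282644725 | T(20,10)=1144614626805+10·477297033785=5917584964655 | T(20,11)=477297033785+11·129413217791=1900842429486
Read S(20,9) = 12011282644725, S(20,10) = 5917584964655, S(20,11) = 1900842429486.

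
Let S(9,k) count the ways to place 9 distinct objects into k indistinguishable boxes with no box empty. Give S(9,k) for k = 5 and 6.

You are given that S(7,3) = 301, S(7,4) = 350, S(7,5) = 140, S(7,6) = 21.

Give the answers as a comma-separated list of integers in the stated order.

6951, 2646

row 8: T[8][4]=4·350+301=1701  T[8][5]=5·140+350=1050  T[8][6]=6·21+140=266
row 9: T[9][5]=5·1050+1701=6951  T[9][6]=6·266+1050=2646
Read S(9,5) = 6951, S(9,6) = 2646.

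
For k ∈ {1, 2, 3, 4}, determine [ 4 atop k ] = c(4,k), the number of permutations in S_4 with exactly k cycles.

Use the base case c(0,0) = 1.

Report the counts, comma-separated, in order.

6, 11, 6, 1

@1  (1,1):0·0+1→1
@2  (2,1):1·1+0→1, (2,2):0·1+1→1
@3  (3,1):1·2+0→2, (3,2):1·2+1→3, (3,3):0·2+1→1
@4  (4,1):2·3+0→6, (4,2):3·3+2→11, (4,3):1·3+3→6, (4,4):0·3+1→1
Read c(4,1) = 6, c(4,2) = 11, c(4,3) = 6, c(4,4) = 1.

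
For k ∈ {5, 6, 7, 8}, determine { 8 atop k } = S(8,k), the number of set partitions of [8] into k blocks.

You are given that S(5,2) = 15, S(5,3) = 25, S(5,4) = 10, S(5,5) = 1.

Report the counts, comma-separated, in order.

1050, 266, 28, 1

[6] T[6,3]:3*25+15=90 · T[6,4]:4*10+25=65 · T[6,5]:5*1+10=15 · T[6,6]:6*0+1=1
[7] T[7,4]:4*65+90=350 · T[7,5]:5*15+65=140 · T[7,6]:6*1+15=21 · T[7,7]:7*0+1=1
[8] T[8,5]:5*140+350=1050 · T[8,6]:6*21+140=266 · T[8,7]:7*1+21=28 · T[8,8]:8*0+1=1
Read S(8,5) = 1050, S(8,6) = 266, S(8,7) = 28, S(8,8) = 1.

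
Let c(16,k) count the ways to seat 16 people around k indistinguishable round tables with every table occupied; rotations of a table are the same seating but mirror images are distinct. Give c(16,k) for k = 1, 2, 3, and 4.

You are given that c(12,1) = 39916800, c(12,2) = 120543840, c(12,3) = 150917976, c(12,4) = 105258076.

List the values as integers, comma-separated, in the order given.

i=13: T(13,1)=0+12·39916800=479001600 | T(13,2)=39916800+12·120543840=1486442880 | T(13,3)=120543840+12·150917976=1931559552 | T(13,4)=150917976+12·105258076=1414014888
i=14: T(14,1)=0+13·479001600=6227020800 | T(14,2)=479001600+13·1486442880=19802759040 | T(14,3)=1486442880+13·1931559552=26596717056 | T(14,4)=1931559552+13·1414014888=20313753096
i=15: T(15,1)=0+14·6227020800=87178291200 | T(15,2)=6227020800+14·19802759040=283465647360 | T(15,3)=19802759040+14·26596717056=392156797824 | T(15,4)=26596717056+14·20313753096=310989260400
i=16: T(16,1)=0+15·87178291200=1307674368000 | T(16,2)=87178291200+15·283465647360=4339163001600 | T(16,3)=283465647360+15·392156797824=6165817614720 | T(16,4)=392156797824+15·310989260400=5056995703824
Read c(16,1) = 1307674368000, c(16,2) = 4339163001600, c(16,3) = 6165817614720, c(16,4) = 5056995703824.

1307674368000, 4339163001600, 6165817614720, 5056995703824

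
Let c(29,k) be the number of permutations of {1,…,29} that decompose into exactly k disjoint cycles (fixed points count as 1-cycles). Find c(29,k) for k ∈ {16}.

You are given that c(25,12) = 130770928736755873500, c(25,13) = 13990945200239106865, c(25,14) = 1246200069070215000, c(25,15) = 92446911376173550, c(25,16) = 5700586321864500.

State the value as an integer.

16532187926098943672490

@26  (26,13):13990945200239106865·25+130770928736755873500→480544558742733545125, (26,14):1246200069070215000·25+13990945200239106865→45145946926994481865, (26,15):92446911376173550·25+1246200069070215000→3557372853474553750, (26,16):5700586321864500·25+92446911376173550→234961569422786050
@27  (27,14):45145946926994481865·26+480544558742733545125→1654339178844590073615, (27,15):3557372853474553750·26+45145946926994481865→137637641117332879365, (27,16):234961569422786050·26+3557372853474553750→9666373658466991050
@28  (28,15):137637641117332879365·27+1654339178844590073615→5370555489012577816470, (28,16):9666373658466991050·27+137637641117332879365→398629729895941637715
@29  (29,16):398629729895941637715·28+5370555489012577816470→16532187926098943672490
Read c(29,16) = 16532187926098943672490.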